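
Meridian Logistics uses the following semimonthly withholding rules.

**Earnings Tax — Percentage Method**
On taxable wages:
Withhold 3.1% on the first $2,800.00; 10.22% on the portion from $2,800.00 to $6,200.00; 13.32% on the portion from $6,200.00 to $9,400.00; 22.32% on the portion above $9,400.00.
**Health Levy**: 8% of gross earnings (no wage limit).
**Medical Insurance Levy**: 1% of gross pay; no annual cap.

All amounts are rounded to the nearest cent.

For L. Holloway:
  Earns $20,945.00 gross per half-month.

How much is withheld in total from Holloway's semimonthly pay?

$5,322.41

Earnings Tax: taxable = $20,945.00
  $860.52 + 22.32% × ($20,945.00 − $9,400.00) = $860.52 + 22.32% × $11,545.00 = $3,437.36
Health Levy: 8% × $20,945.00 = $1,675.60
Medical Insurance Levy: 1% × $20,945.00 = $209.45
Total: $3,437.36 + $1,675.60 + $209.45 = $5,322.41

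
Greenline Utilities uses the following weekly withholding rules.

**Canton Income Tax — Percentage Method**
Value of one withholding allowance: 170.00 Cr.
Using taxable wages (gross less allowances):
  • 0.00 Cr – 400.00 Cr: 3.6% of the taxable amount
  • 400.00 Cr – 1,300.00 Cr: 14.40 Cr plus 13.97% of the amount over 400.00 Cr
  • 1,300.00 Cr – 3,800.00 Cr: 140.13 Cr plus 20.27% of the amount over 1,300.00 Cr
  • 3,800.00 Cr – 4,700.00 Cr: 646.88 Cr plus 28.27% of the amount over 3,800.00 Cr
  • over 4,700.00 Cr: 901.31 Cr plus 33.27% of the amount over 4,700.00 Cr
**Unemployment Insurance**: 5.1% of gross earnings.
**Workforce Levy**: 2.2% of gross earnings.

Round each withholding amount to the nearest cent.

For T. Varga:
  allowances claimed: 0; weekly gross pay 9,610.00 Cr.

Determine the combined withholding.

Canton Income Tax: taxable = 9,610.00 Cr
  901.31 Cr + 33.27% × (9,610.00 Cr − 4,700.00 Cr) = 901.31 Cr + 33.27% × 4,910.00 Cr = 2,534.87 Cr
Unemployment Insurance: 5.1% × 9,610.00 Cr = 490.11 Cr
Workforce Levy: 2.2% × 9,610.00 Cr = 211.42 Cr
Total: 2,534.87 Cr + 490.11 Cr + 211.42 Cr = 3,236.40 Cr

3,236.40 Cr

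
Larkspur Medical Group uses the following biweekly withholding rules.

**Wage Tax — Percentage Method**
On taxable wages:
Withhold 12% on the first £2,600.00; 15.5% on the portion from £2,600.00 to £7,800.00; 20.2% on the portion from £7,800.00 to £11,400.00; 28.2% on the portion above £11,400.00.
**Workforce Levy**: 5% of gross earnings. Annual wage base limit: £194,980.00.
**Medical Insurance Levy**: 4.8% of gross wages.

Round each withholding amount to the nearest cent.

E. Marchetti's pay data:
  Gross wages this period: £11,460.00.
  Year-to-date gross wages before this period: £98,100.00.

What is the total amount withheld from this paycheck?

£2,985.20

Wage Tax: taxable = £11,460.00
  £1,845.20 + 28.2% × (£11,460.00 − £11,400.00) = £1,845.20 + 28.2% × £60.00 = £1,862.12
Workforce Levy: 5% × £11,460.00 = £573.00
Medical Insurance Levy: 4.8% × £11,460.00 = £550.08
Total: £1,862.12 + £573.00 + £550.08 = £2,985.20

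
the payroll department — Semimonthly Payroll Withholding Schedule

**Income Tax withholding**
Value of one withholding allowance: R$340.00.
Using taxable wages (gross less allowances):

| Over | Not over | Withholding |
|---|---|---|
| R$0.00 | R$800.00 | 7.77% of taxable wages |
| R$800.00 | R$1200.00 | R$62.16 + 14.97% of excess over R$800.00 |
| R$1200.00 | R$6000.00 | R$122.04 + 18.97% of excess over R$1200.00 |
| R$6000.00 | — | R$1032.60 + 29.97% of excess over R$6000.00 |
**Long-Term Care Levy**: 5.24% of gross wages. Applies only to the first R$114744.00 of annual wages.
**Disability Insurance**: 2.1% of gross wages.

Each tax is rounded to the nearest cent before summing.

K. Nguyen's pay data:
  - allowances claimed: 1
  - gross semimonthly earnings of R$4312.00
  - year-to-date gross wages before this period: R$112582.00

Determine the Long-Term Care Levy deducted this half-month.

Long-Term Care Levy: cap R$114744.00 − YTD R$112582.00 = R$2162.00 subject; 5.24% × R$2162.00 = R$113.29

R$113.29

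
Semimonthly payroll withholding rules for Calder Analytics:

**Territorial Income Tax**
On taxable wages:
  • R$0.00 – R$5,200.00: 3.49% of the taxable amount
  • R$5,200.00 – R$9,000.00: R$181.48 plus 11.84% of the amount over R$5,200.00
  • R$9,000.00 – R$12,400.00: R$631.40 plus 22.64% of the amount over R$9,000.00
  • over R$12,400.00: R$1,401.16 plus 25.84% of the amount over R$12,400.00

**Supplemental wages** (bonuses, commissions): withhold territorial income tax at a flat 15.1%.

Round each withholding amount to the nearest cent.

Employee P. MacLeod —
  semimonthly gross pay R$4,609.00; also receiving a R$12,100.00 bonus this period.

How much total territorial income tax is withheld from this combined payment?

Territorial Income Tax: taxable = R$4,609.00
  3.49% × R$4,609.00 = R$160.85
Supplemental (15.1% flat on bonus): 15.1% × R$12,100.00 = R$1,827.10
Total territorial income tax: R$160.85 + R$1,827.10 = R$1,987.95

R$1,987.95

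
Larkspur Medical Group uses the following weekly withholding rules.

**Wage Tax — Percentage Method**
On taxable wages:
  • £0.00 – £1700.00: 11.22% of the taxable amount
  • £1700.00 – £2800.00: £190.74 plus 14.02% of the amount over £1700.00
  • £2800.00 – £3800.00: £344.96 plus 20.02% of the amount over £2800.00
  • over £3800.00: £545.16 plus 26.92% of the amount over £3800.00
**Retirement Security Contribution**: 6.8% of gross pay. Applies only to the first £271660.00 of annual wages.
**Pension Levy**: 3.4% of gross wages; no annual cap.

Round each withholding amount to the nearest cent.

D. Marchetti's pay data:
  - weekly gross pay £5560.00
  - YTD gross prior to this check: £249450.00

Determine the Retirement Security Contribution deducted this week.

£378.08

Retirement Security Contribution: 6.8% × £5560.00 = £378.08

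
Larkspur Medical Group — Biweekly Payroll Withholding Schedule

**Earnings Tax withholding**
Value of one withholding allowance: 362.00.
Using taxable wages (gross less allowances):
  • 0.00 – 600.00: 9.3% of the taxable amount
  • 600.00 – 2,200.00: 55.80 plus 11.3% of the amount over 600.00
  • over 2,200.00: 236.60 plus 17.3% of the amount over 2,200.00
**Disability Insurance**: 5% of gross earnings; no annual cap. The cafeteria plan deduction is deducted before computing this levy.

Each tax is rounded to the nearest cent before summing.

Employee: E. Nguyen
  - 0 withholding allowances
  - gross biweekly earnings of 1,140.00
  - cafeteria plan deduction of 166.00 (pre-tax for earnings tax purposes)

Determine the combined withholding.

146.76

Earnings Tax: taxable = 1,140.00 − 166.00 = 974.00
  55.80 + 11.3% × (974.00 − 600.00) = 55.80 + 11.3% × 374.00 = 98.06
Disability Insurance: 5% × 974.00 = 48.70
Total: 98.06 + 48.70 = 146.76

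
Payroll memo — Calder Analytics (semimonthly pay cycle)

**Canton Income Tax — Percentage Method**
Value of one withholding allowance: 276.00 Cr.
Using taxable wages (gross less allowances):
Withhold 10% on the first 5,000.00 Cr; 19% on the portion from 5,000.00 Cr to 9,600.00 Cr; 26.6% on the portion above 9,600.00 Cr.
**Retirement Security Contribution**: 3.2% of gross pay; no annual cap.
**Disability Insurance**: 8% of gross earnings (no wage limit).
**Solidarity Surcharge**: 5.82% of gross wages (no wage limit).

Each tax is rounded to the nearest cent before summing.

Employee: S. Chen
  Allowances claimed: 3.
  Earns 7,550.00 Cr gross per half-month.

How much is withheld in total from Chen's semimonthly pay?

Canton Income Tax: taxable = 7,550.00 Cr − 3×276.00 Cr = 6,722.00 Cr
  500.00 Cr + 19% × (6,722.00 Cr − 5,000.00 Cr) = 500.00 Cr + 19% × 1,722.00 Cr = 827.18 Cr
Retirement Security Contribution: 3.2% × 7,550.00 Cr = 241.60 Cr
Disability Insurance: 8% × 7,550.00 Cr = 604.00 Cr
Solidarity Surcharge: 5.82% × 7,550.00 Cr = 439.41 Cr
Total: 827.18 Cr + 241.60 Cr + 604.00 Cr + 439.41 Cr = 2,112.19 Cr

2,112.19 Cr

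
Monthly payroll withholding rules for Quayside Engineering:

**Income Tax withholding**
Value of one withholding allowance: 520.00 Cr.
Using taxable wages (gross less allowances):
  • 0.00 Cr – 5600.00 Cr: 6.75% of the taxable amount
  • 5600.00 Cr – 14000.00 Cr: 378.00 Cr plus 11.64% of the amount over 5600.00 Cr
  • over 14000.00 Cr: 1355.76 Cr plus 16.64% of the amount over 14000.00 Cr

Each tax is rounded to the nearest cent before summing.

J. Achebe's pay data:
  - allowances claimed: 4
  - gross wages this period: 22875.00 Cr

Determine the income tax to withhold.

Income Tax: taxable = 22875.00 Cr − 4×520.00 Cr = 20795.00 Cr
  1355.76 Cr + 16.64% × (20795.00 Cr − 14000.00 Cr) = 1355.76 Cr + 16.64% × 6795.00 Cr = 2486.45 Cr

2486.45 Cr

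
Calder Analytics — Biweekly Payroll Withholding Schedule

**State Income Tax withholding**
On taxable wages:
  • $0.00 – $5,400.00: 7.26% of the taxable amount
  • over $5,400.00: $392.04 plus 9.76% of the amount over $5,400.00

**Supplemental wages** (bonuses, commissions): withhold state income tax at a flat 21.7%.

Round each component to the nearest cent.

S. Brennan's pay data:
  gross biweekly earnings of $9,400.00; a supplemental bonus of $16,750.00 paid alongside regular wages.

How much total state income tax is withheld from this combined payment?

State Income Tax: taxable = $9,400.00
  $392.04 + 9.76% × ($9,400.00 − $5,400.00) = $392.04 + 9.76% × $4,000.00 = $782.44
Supplemental (21.7% flat on bonus): 21.7% × $16,750.00 = $3,634.75
Total state income tax: $782.44 + $3,634.75 = $4,417.19

$4,417.19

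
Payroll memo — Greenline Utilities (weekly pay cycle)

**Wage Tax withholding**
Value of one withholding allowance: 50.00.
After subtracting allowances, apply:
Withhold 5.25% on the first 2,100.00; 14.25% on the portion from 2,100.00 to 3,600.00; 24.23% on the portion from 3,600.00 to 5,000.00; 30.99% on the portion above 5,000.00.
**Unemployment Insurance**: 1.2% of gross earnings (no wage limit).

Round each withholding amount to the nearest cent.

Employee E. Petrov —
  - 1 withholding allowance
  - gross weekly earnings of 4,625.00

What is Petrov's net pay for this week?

4,009.26

Wage Tax: taxable = 4,625.00 − 1×50.00 = 4,575.00
  324.00 + 24.23% × (4,575.00 − 3,600.00) = 324.00 + 24.23% × 975.00 = 560.24
Unemployment Insurance: 1.2% × 4,625.00 = 55.50
Total withheld: 560.24 + 55.50 = 615.74
Net pay: 4,625.00 − 615.74 = 4,009.26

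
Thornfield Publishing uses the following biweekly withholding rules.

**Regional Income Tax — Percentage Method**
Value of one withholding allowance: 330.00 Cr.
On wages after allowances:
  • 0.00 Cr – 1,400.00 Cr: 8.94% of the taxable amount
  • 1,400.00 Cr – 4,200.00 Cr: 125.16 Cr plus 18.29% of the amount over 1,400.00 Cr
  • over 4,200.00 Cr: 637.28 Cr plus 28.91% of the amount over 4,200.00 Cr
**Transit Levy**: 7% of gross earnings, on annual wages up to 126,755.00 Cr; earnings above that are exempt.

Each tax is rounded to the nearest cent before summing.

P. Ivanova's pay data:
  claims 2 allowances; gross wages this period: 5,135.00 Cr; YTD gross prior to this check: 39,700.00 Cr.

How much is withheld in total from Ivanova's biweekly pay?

1,076.23 Cr

Regional Income Tax: taxable = 5,135.00 Cr − 2×330.00 Cr = 4,475.00 Cr
  637.28 Cr + 28.91% × (4,475.00 Cr − 4,200.00 Cr) = 637.28 Cr + 28.91% × 275.00 Cr = 716.78 Cr
Transit Levy: 7% × 5,135.00 Cr = 359.45 Cr
Total: 716.78 Cr + 359.45 Cr = 1,076.23 Cr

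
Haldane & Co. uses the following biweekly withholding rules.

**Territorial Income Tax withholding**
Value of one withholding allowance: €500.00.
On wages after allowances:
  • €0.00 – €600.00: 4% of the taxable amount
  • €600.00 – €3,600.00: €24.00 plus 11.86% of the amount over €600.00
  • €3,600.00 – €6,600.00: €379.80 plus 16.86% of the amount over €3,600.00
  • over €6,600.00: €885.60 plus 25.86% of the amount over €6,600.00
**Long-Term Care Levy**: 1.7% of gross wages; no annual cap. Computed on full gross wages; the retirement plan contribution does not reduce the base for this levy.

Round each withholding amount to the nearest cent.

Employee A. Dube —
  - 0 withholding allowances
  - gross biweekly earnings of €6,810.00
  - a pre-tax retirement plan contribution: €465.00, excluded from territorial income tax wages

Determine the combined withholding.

€958.38

Territorial Income Tax: taxable = €6,810.00 − €465.00 = €6,345.00
  €379.80 + 16.86% × (€6,345.00 − €3,600.00) = €379.80 + 16.86% × €2,745.00 = €842.61
Long-Term Care Levy: 1.7% × €6,810.00 = €115.77
Total: €842.61 + €115.77 = €958.38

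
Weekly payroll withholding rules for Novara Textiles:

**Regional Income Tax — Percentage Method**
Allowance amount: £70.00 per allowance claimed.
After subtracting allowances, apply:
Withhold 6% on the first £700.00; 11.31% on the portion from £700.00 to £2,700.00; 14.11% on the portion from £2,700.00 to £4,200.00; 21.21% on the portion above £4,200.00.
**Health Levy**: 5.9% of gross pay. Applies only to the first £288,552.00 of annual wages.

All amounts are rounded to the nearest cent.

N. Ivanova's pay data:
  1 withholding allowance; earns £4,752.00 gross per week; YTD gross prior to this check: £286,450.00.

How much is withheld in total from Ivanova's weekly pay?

Regional Income Tax: taxable = £4,752.00 − 1×£70.00 = £4,682.00
  £479.85 + 21.21% × (£4,682.00 − £4,200.00) = £479.85 + 21.21% × £482.00 = £582.08
Health Levy: cap £288,552.00 − YTD £286,450.00 = £2,102.00 subject; 5.9% × £2,102.00 = £124.02
Total: £582.08 + £124.02 = £706.10

£706.10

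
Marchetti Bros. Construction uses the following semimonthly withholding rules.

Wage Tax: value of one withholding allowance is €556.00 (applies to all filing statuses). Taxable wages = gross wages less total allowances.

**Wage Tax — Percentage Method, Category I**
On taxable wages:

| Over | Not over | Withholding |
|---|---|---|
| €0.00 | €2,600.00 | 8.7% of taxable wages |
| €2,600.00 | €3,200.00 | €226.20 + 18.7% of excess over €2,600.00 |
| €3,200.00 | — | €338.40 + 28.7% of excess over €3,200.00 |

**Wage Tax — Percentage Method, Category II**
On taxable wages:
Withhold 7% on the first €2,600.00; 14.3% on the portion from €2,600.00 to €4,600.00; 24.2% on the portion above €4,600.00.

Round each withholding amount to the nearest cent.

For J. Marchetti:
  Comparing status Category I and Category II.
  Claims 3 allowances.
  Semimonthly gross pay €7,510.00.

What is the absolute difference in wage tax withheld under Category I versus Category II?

Wage Tax (Category I): taxable = €7,510.00 − 3×€556.00 = €5,842.00
  €338.40 + 28.7% × (€5,842.00 − €3,200.00) = €338.40 + 28.7% × €2,642.00 = €1,096.65
Wage Tax (Category II): taxable = €7,510.00 − 3×€556.00 = €5,842.00
  €468.00 + 24.2% × (€5,842.00 − €4,600.00) = €468.00 + 24.2% × €1,242.00 = €768.56
Difference: |€1,096.65 − €768.56| = €328.09 (higher under Category I)

€328.09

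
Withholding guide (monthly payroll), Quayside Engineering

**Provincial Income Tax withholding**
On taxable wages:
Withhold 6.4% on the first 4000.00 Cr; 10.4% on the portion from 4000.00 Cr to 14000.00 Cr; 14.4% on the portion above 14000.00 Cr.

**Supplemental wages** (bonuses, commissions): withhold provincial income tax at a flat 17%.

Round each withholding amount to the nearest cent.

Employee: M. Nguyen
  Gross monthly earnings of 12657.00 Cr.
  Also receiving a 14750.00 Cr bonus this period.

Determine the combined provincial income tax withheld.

3663.83 Cr

Provincial Income Tax: taxable = 12657.00 Cr
  256.00 Cr + 10.4% × (12657.00 Cr − 4000.00 Cr) = 256.00 Cr + 10.4% × 8657.00 Cr = 1156.33 Cr
Supplemental (17% flat on bonus): 17% × 14750.00 Cr = 2507.50 Cr
Total provincial income tax: 1156.33 Cr + 2507.50 Cr = 3663.83 Cr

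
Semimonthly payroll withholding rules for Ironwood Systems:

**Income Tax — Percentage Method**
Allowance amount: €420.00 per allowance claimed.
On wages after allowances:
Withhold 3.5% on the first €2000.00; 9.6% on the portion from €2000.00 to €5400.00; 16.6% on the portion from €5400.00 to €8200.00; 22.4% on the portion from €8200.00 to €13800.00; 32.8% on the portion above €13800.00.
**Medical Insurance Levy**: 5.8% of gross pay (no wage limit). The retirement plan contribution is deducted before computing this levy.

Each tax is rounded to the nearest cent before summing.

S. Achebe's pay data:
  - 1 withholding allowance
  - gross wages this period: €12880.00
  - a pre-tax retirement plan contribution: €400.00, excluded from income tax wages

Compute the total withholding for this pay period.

€2449.68

Income Tax: taxable = €12880.00 − €400.00 − 1×€420.00 = €12060.00
  €861.20 + 22.4% × (€12060.00 − €8200.00) = €861.20 + 22.4% × €3860.00 = €1725.84
Medical Insurance Levy: 5.8% × €12480.00 = €723.84
Total: €1725.84 + €723.84 = €2449.68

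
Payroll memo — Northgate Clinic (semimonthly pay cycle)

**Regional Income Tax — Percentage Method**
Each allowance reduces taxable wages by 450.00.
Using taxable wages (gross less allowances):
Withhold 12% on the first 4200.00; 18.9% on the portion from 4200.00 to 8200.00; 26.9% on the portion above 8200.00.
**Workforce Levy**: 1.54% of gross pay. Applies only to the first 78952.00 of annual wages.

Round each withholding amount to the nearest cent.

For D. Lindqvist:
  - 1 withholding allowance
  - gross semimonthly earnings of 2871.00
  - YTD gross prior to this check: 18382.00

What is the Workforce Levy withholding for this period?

Workforce Levy: 1.54% × 2871.00 = 44.21

44.21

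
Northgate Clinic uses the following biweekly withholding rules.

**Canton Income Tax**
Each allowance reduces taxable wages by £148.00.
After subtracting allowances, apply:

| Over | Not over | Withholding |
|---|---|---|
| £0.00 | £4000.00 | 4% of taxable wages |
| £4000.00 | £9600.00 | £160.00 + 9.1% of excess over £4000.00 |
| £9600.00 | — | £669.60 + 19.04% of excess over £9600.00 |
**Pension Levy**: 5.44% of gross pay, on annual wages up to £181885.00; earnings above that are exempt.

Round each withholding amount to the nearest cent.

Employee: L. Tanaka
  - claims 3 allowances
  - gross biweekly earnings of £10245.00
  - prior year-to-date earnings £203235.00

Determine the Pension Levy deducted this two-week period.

£0.00

Pension Levy: YTD £203235.00 ≥ cap £181885.00 → £0.00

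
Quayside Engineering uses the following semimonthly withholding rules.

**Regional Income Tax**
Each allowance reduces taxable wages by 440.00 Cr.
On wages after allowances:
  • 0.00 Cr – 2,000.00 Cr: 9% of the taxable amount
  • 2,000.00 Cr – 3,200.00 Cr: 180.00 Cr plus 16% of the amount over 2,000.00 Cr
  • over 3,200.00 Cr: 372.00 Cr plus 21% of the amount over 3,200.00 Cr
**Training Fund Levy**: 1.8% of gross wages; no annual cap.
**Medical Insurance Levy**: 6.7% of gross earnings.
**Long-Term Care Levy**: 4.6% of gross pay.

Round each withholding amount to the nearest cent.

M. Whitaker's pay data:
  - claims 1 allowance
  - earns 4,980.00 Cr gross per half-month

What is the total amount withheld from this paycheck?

Regional Income Tax: taxable = 4,980.00 Cr − 1×440.00 Cr = 4,540.00 Cr
  372.00 Cr + 21% × (4,540.00 Cr − 3,200.00 Cr) = 372.00 Cr + 21% × 1,340.00 Cr = 653.40 Cr
Training Fund Levy: 1.8% × 4,980.00 Cr = 89.64 Cr
Medical Insurance Levy: 6.7% × 4,980.00 Cr = 333.66 Cr
Long-Term Care Levy: 4.6% × 4,980.00 Cr = 229.08 Cr
Total: 653.40 Cr + 89.64 Cr + 333.66 Cr + 229.08 Cr = 1,305.78 Cr

1,305.78 Cr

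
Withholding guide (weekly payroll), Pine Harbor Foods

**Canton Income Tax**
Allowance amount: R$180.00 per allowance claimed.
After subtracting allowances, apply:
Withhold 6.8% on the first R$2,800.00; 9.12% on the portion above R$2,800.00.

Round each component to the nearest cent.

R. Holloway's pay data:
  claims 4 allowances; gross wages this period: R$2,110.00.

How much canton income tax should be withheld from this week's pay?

R$94.52

Canton Income Tax: taxable = R$2,110.00 − 4×R$180.00 = R$1,390.00
  6.8% × R$1,390.00 = R$94.52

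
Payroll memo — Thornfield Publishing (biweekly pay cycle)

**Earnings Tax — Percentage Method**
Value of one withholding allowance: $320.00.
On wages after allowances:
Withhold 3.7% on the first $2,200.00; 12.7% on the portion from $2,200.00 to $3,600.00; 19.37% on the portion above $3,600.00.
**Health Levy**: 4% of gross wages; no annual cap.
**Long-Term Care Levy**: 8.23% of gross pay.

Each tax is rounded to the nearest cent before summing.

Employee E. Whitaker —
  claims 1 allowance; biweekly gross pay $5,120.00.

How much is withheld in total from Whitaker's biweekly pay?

$1,117.82

Earnings Tax: taxable = $5,120.00 − 1×$320.00 = $4,800.00
  $259.20 + 19.37% × ($4,800.00 − $3,600.00) = $259.20 + 19.37% × $1,200.00 = $491.64
Health Levy: 4% × $5,120.00 = $204.80
Long-Term Care Levy: 8.23% × $5,120.00 = $421.38
Total: $491.64 + $204.80 + $421.38 = $1,117.82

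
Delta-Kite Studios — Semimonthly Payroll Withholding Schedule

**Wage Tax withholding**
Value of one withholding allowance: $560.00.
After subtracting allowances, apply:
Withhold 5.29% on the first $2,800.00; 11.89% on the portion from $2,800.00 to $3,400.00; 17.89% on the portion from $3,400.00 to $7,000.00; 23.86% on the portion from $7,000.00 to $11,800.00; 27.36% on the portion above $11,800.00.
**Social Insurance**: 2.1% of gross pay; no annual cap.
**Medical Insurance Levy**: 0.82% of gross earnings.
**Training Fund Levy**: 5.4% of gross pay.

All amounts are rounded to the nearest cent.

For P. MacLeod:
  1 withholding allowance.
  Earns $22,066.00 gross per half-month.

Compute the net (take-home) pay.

$15,565.77

Wage Tax: taxable = $22,066.00 − 1×$560.00 = $21,506.00
  $2,008.78 + 27.36% × ($21,506.00 − $11,800.00) = $2,008.78 + 27.36% × $9,706.00 = $4,664.34
Social Insurance: 2.1% × $22,066.00 = $463.39
Medical Insurance Levy: 0.82% × $22,066.00 = $180.94
Training Fund Levy: 5.4% × $22,066.00 = $1,191.56
Total withheld: $4,664.34 + $463.39 + $180.94 + $1,191.56 = $6,500.23
Net pay: $22,066.00 − $6,500.23 = $15,565.77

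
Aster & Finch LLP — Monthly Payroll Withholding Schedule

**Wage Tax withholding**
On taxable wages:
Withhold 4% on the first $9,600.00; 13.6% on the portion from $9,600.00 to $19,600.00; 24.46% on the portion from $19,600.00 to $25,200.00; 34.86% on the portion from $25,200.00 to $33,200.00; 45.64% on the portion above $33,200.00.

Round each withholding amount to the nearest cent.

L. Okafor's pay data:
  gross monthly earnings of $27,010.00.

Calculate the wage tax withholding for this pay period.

$3,744.73

Wage Tax: taxable = $27,010.00
  $3,113.76 + 34.86% × ($27,010.00 − $25,200.00) = $3,113.76 + 34.86% × $1,810.00 = $3,744.73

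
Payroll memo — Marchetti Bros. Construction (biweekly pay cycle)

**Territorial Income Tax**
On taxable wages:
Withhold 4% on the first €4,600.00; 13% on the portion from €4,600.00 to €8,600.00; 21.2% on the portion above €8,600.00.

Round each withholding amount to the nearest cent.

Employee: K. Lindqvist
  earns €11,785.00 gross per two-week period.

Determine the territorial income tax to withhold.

Territorial Income Tax: taxable = €11,785.00
  €704.00 + 21.2% × (€11,785.00 − €8,600.00) = €704.00 + 21.2% × €3,185.00 = €1,379.22

€1,379.22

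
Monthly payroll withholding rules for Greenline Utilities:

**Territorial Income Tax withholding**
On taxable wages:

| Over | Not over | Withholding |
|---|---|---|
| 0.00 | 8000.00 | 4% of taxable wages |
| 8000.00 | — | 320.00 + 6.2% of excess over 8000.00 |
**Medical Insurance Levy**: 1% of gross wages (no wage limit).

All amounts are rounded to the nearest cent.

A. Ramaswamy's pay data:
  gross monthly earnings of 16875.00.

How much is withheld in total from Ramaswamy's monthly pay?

Territorial Income Tax: taxable = 16875.00
  320.00 + 6.2% × (16875.00 − 8000.00) = 320.00 + 6.2% × 8875.00 = 870.25
Medical Insurance Levy: 1% × 16875.00 = 168.75
Total: 870.25 + 168.75 = 1039.00

1039.00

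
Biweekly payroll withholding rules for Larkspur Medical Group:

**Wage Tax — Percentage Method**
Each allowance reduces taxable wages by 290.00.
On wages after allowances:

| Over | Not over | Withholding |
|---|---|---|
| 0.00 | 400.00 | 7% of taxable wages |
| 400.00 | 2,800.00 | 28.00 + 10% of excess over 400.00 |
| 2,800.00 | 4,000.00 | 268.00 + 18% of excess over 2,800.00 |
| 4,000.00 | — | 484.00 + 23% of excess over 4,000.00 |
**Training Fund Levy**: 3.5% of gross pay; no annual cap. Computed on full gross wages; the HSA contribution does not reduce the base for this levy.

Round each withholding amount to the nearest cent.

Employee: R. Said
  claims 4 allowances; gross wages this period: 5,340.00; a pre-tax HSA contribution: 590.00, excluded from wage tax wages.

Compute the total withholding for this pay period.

Wage Tax: taxable = 5,340.00 − 590.00 − 4×290.00 = 3,590.00
  268.00 + 18% × (3,590.00 − 2,800.00) = 268.00 + 18% × 790.00 = 410.20
Training Fund Levy: 3.5% × 5,340.00 = 186.90
Total: 410.20 + 186.90 = 597.10

597.10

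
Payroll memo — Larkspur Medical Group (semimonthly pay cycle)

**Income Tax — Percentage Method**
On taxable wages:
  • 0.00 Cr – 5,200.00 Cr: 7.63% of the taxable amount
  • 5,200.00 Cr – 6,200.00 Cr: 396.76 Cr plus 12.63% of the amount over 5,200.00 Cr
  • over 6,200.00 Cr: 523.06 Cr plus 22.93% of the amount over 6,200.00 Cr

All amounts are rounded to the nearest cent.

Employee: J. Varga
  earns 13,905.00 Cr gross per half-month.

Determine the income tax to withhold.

2,289.82 Cr

Income Tax: taxable = 13,905.00 Cr
  523.06 Cr + 22.93% × (13,905.00 Cr − 6,200.00 Cr) = 523.06 Cr + 22.93% × 7,705.00 Cr = 2,289.82 Cr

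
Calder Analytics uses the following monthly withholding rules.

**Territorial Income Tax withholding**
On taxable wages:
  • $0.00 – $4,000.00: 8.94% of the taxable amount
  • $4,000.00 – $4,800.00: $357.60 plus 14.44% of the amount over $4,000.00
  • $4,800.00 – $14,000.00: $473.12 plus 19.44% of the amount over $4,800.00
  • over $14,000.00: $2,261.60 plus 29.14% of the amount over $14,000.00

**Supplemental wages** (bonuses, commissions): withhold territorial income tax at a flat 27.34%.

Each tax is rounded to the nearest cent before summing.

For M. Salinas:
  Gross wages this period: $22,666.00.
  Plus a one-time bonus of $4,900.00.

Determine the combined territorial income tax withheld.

$6,126.53

Territorial Income Tax: taxable = $22,666.00
  $2,261.60 + 29.14% × ($22,666.00 − $14,000.00) = $2,261.60 + 29.14% × $8,666.00 = $4,786.87
Supplemental (27.34% flat on bonus): 27.34% × $4,900.00 = $1,339.66
Total territorial income tax: $4,786.87 + $1,339.66 = $6,126.53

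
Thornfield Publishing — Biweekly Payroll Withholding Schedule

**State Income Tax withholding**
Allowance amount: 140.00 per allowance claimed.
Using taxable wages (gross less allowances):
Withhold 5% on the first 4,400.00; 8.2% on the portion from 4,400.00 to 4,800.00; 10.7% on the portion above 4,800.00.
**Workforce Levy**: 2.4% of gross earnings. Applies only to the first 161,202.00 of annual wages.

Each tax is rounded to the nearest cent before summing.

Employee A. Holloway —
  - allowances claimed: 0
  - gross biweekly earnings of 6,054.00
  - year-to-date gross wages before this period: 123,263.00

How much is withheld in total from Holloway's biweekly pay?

State Income Tax: taxable = 6,054.00
  252.80 + 10.7% × (6,054.00 − 4,800.00) = 252.80 + 10.7% × 1,254.00 = 386.98
Workforce Levy: 2.4% × 6,054.00 = 145.30
Total: 386.98 + 145.30 = 532.28

532.28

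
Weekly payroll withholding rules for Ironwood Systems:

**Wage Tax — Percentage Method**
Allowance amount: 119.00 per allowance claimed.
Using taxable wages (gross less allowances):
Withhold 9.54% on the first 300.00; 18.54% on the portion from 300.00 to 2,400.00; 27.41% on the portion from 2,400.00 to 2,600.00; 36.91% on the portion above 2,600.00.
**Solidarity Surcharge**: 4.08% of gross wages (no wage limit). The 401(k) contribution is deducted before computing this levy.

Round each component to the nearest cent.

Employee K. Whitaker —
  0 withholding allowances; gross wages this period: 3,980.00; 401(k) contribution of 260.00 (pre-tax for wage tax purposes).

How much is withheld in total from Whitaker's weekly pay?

Wage Tax: taxable = 3,980.00 − 260.00 = 3,720.00
  472.78 + 36.91% × (3,720.00 − 2,600.00) = 472.78 + 36.91% × 1,120.00 = 886.17
Solidarity Surcharge: 4.08% × 3,720.00 = 151.78
Total: 886.17 + 151.78 = 1,037.95

1,037.95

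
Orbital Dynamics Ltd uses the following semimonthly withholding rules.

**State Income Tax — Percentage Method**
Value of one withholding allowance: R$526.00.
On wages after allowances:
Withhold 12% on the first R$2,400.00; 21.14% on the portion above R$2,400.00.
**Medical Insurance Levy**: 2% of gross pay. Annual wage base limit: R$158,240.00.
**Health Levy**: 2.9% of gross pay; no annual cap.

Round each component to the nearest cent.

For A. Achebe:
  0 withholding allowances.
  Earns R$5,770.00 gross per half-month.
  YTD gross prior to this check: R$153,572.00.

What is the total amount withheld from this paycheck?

State Income Tax: taxable = R$5,770.00
  R$288.00 + 21.14% × (R$5,770.00 − R$2,400.00) = R$288.00 + 21.14% × R$3,370.00 = R$1,000.42
Medical Insurance Levy: cap R$158,240.00 − YTD R$153,572.00 = R$4,668.00 subject; 2% × R$4,668.00 = R$93.36
Health Levy: 2.9% × R$5,770.00 = R$167.33
Total: R$1,000.42 + R$93.36 + R$167.33 = R$1,261.11

R$1,261.11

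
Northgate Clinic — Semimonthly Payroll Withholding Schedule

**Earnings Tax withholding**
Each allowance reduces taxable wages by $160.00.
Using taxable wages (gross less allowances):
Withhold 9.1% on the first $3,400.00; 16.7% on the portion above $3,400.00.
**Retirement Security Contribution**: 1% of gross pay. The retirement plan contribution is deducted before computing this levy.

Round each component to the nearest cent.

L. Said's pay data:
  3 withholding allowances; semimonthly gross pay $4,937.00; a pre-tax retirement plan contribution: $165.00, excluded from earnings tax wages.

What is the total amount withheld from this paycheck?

Earnings Tax: taxable = $4,937.00 − $165.00 − 3×$160.00 = $4,292.00
  $309.40 + 16.7% × ($4,292.00 − $3,400.00) = $309.40 + 16.7% × $892.00 = $458.36
Retirement Security Contribution: 1% × $4,772.00 = $47.72
Total: $458.36 + $47.72 = $506.08

$506.08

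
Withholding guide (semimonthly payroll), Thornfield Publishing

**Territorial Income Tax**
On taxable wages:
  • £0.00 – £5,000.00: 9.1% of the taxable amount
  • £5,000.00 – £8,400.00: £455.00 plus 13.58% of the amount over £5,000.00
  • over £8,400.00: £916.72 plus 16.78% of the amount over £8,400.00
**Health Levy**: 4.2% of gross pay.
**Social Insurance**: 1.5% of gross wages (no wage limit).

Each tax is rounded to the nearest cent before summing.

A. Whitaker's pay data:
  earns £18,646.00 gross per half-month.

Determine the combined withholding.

Territorial Income Tax: taxable = £18,646.00
  £916.72 + 16.78% × (£18,646.00 − £8,400.00) = £916.72 + 16.78% × £10,246.00 = £2,636.00
Health Levy: 4.2% × £18,646.00 = £783.13
Social Insurance: 1.5% × £18,646.00 = £279.69
Total: £2,636.00 + £783.13 + £279.69 = £3,698.82

£3,698.82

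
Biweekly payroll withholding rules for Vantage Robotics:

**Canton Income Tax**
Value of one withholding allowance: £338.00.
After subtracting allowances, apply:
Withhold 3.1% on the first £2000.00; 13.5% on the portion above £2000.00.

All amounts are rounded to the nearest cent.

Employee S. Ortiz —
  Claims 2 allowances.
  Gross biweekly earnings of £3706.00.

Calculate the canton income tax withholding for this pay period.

£201.05

Canton Income Tax: taxable = £3706.00 − 2×£338.00 = £3030.00
  £62.00 + 13.5% × (£3030.00 − £2000.00) = £62.00 + 13.5% × £1030.00 = £201.05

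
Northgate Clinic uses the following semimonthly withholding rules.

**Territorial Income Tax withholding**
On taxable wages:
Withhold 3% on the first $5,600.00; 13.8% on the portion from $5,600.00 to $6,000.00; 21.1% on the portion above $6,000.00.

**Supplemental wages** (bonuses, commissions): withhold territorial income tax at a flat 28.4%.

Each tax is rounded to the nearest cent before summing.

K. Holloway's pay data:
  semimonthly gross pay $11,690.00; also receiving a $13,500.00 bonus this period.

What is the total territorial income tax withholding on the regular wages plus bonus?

Territorial Income Tax: taxable = $11,690.00
  $223.20 + 21.1% × ($11,690.00 − $6,000.00) = $223.20 + 21.1% × $5,690.00 = $1,423.79
Supplemental (28.4% flat on bonus): 28.4% × $13,500.00 = $3,834.00
Total territorial income tax: $1,423.79 + $3,834.00 = $5,257.79

$5,257.79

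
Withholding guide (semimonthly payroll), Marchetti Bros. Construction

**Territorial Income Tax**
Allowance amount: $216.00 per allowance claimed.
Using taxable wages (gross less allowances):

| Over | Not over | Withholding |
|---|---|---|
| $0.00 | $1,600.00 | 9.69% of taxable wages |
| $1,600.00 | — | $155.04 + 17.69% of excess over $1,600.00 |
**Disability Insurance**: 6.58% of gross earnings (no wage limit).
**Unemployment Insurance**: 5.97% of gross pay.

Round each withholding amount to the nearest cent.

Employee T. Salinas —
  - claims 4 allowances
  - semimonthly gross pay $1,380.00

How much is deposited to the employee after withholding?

Territorial Income Tax: taxable = $1,380.00 − 4×$216.00 = $516.00
  9.69% × $516.00 = $50.00
Disability Insurance: 6.58% × $1,380.00 = $90.80
Unemployment Insurance: 5.97% × $1,380.00 = $82.39
Total withheld: $50.00 + $90.80 + $82.39 = $223.19
Net pay: $1,380.00 − $223.19 = $1,156.81

$1,156.81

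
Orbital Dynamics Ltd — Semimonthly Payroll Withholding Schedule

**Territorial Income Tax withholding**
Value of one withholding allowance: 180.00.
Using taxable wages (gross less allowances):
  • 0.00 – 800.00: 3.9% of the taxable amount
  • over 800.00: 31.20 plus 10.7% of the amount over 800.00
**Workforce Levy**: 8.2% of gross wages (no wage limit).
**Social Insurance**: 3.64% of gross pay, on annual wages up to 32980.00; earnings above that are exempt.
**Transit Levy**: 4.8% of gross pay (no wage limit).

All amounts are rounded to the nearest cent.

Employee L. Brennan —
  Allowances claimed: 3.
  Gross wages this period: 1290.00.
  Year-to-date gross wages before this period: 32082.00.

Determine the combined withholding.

229.64

Territorial Income Tax: taxable = 1290.00 − 3×180.00 = 750.00
  3.9% × 750.00 = 29.25
Workforce Levy: 8.2% × 1290.00 = 105.78
Social Insurance: cap 32980.00 − YTD 32082.00 = 898.00 subject; 3.64% × 898.00 = 32.69
Transit Levy: 4.8% × 1290.00 = 61.92
Total: 29.25 + 105.78 + 32.69 + 61.92 = 229.64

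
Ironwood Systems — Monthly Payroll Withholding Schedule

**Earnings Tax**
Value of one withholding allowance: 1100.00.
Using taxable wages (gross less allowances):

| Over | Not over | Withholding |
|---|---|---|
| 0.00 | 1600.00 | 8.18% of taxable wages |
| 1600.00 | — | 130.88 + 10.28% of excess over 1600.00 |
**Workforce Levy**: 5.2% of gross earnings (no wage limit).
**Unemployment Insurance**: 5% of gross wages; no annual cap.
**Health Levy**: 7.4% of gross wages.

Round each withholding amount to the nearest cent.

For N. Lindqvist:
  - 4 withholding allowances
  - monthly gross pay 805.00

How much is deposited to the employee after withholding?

663.32

Earnings Tax: taxable = 805.00 − 4×1100.00 = -3595.00
  Taxable ≤ 0 → 0.00
Workforce Levy: 5.2% × 805.00 = 41.86
Unemployment Insurance: 5% × 805.00 = 40.25
Health Levy: 7.4% × 805.00 = 59.57
Total withheld: 0.00 + 41.86 + 40.25 + 59.57 = 141.68
Net pay: 805.00 − 141.68 = 663.32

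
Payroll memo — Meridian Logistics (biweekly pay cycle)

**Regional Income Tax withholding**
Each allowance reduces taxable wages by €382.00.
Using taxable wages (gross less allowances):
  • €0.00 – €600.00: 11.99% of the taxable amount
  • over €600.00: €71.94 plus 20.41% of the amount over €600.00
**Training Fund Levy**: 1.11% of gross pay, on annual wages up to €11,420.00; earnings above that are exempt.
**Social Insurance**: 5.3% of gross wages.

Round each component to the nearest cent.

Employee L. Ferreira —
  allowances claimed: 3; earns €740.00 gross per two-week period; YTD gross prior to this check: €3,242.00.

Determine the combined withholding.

€47.43

Regional Income Tax: taxable = €740.00 − 3×€382.00 = €-406.00
  Taxable ≤ 0 → €0.00
Training Fund Levy: 1.11% × €740.00 = €8.21
Social Insurance: 5.3% × €740.00 = €39.22
Total: €0.00 + €8.21 + €39.22 = €47.43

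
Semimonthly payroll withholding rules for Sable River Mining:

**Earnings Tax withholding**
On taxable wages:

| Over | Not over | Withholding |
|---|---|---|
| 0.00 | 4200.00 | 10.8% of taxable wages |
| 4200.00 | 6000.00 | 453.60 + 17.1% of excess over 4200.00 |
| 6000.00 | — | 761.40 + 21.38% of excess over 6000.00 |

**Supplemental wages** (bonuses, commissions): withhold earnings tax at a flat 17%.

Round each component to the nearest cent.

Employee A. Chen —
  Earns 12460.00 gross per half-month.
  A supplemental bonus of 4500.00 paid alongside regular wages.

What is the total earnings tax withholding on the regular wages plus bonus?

Earnings Tax: taxable = 12460.00
  761.40 + 21.38% × (12460.00 − 6000.00) = 761.40 + 21.38% × 6460.00 = 2142.55
Supplemental (17% flat on bonus): 17% × 4500.00 = 765.00
Total earnings tax: 2142.55 + 765.00 = 2907.55

2907.55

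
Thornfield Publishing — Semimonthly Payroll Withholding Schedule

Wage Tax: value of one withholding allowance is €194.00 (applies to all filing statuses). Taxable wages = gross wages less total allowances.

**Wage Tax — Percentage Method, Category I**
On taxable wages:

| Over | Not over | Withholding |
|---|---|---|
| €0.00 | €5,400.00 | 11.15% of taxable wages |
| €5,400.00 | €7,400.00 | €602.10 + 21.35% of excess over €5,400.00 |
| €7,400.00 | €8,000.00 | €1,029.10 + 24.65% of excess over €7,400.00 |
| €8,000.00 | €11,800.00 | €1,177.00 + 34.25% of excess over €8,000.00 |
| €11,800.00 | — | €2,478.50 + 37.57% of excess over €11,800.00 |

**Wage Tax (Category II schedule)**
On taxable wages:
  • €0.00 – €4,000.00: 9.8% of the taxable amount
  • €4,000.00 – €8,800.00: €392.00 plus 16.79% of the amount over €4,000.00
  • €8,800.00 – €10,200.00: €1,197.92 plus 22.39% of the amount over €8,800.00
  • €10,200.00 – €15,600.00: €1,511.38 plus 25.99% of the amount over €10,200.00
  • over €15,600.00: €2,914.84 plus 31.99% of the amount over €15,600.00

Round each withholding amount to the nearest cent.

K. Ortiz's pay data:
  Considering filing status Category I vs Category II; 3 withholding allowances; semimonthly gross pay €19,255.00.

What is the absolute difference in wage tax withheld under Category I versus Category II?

€1,162.80

Wage Tax (Category I): taxable = €19,255.00 − 3×€194.00 = €18,673.00
  €2,478.50 + 37.57% × (€18,673.00 − €11,800.00) = €2,478.50 + 37.57% × €6,873.00 = €5,060.69
Wage Tax (Category II): taxable = €19,255.00 − 3×€194.00 = €18,673.00
  €2,914.84 + 31.99% × (€18,673.00 − €15,600.00) = €2,914.84 + 31.99% × €3,073.00 = €3,897.89
Difference: |€5,060.69 − €3,897.89| = €1,162.80 (higher under Category I)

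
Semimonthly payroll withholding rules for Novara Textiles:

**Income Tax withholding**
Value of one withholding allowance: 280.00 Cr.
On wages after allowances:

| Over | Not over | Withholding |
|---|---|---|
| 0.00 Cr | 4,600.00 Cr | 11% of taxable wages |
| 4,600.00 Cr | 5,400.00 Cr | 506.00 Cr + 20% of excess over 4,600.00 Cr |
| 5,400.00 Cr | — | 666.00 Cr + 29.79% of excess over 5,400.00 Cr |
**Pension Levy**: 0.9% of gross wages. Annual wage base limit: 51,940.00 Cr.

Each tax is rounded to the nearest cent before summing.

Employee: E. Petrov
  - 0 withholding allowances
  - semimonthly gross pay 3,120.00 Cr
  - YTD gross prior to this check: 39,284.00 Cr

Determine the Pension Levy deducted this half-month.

28.08 Cr

Pension Levy: 0.9% × 3,120.00 Cr = 28.08 Cr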